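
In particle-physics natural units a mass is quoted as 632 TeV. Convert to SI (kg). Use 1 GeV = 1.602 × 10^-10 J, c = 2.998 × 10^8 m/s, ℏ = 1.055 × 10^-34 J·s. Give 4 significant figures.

1.126 × 10^-21 kg

Mass is [E]/c²; divide by c².
1 GeV → 1/c² × (1 GeV in J) = 1.782 × 10^-27 kg.
Convert the energy scale: 632 TeV = 6.32 × 10^5 GeV.
Result: 6.32 × 10^5 × 1.782 × 10^-27 = 1.126 × 10^-21 kg.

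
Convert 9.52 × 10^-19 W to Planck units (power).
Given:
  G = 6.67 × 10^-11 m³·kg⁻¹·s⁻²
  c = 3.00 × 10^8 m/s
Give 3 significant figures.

2.61 × 10^-71

Planck power: P_P = c⁵/G = 3.64 × 10^52 W.
9.52 × 10^-19 / 3.64 × 10^52 = 2.61 × 10^-71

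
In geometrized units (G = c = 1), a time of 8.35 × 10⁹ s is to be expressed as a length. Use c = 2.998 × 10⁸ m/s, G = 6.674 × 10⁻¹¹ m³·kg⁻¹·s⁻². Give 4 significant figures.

Time → length via c.
8.35 × 10⁹ s × (c) = 2.503 × 10¹⁸ m

2.503 × 10¹⁸ m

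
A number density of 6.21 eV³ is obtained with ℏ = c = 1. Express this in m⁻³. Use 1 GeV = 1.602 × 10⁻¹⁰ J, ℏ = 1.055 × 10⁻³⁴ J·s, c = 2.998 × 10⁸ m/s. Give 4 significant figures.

Number density is [L]⁻³ = [E]³/(ℏc)³.
1 GeV³ → 1/(ℏc)³ × (1 GeV in J)³ = 1.299 × 10⁴⁷ m⁻³.
Convert the energy scale: 6.21 eV³ = 6.21 × 10⁻²⁷ GeV³.
Result: 6.21 × 10⁻²⁷ × 1.299 × 10⁴⁷ = 8.069 × 10²⁰ m⁻³.

8.069 × 10²⁰ m⁻³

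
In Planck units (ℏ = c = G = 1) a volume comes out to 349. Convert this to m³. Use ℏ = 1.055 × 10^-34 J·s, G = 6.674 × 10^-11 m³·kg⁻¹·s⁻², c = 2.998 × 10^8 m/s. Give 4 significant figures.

One Planck volume: V_P = (ℏG/c³)^(3/2) = 4.224 × 10^-105 m³.
349 × 4.224 × 10^-105 m³ = 1.474 × 10^-102 m³

1.474 × 10^-102 m³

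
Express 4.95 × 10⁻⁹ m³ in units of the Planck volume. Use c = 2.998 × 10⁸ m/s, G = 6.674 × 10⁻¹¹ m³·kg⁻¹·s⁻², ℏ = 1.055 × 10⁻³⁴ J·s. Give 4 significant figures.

1.172 × 10⁹⁶

Planck volume: V_P = (ℏG/c³)^(3/2) = 4.224 × 10⁻¹⁰⁵ m³.
4.95 × 10⁻⁹ / 4.224 × 10⁻¹⁰⁵ = 1.172 × 10⁹⁶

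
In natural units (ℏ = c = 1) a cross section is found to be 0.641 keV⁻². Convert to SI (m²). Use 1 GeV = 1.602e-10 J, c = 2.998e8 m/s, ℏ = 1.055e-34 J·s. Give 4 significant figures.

Area is [L]² = [E]⁻²·(ℏc)²; restore (ℏc)².
1 GeV⁻² → (ℏc)² × (1 GeV in J)⁻² = 3.898e-32 m².
Convert the energy scale: 0.641 keV⁻² = 6.41e11 GeV⁻².
Result: 6.41e11 × 3.898e-32 = 2.499e-20 m².

2.499e-20 m²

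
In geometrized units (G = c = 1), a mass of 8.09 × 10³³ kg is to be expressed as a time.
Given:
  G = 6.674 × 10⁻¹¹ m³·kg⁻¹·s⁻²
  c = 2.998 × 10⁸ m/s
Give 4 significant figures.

Mass → time via G/c³.
8.09 × 10³³ kg × (G/c³) = 0.02004 s

0.02004 s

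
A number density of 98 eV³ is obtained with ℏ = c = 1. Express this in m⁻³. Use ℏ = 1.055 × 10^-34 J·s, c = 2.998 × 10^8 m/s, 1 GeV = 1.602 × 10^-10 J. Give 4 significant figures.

Number density is [L]⁻³ = [E]³/(ℏc)³.
1 GeV³ → 1/(ℏc)³ × (1 GeV in J)³ = 1.299 × 10^47 m⁻³.
Convert the energy scale: 98 eV³ = 9.80 × 10^-26 GeV³.
Result: 9.80 × 10^-26 × 1.299 × 10^47 = 1.273 × 10^22 m⁻³.

1.273 × 10^22 m⁻³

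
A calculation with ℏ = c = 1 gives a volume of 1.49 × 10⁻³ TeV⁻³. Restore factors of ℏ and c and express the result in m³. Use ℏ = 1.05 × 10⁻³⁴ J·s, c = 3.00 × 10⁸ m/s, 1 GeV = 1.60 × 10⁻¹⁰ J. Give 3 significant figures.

1.14 × 10⁻⁵⁹ m³

Volume is [L]³ = [E]⁻³·(ℏc)³.
1 GeV⁻³ → (ℏc)³ × (1 GeV in J)⁻³ = 7.63 × 10⁻⁴⁸ m³.
Convert the energy scale: 1.49 × 10⁻³ TeV⁻³ = 1.49 × 10⁻¹² GeV⁻³.
Result: 1.49 × 10⁻¹² × 7.63 × 10⁻⁴⁸ = 1.14 × 10⁻⁵⁹ m³.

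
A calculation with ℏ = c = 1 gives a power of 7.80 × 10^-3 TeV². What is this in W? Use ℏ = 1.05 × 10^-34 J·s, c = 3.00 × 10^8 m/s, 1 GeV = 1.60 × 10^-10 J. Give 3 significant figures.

Power is [E]/[T] = [E]²/ℏ.
1 GeV² → 1/ℏ × (1 GeV in J)² = 2.44 × 10^14 W.
Convert the energy scale: 7.80 × 10^-3 TeV² = 7.80 × 10^3 GeV².
Result: 7.80 × 10^3 × 2.44 × 10^14 = 1.90 × 10^18 W.

1.90 × 10^18 W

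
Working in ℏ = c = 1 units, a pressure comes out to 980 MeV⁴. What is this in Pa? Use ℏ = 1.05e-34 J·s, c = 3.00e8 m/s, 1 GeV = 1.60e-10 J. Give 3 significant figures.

Pressure is [E]/[L]³ = [E]⁴/(ℏc)³.
1 GeV⁴ → 1/(ℏc)³ × (1 GeV in J)⁴ = 2.10e37 Pa.
Convert the energy scale: 980 MeV⁴ = 9.80e-10 GeV⁴.
Result: 9.80e-10 × 2.10e37 = 2.05e28 Pa.

2.05e28 Pa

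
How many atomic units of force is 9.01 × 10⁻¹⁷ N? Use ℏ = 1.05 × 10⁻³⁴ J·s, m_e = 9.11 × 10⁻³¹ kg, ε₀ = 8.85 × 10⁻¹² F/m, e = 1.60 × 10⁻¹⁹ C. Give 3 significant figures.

1.08 × 10⁻⁹

atomic unit of force: F_au = E_h/a₀ = m_e²e⁶/((4πε₀)³ℏ⁴) = 8.33 × 10⁻⁸ N.
9.01 × 10⁻¹⁷ / 8.33 × 10⁻⁸ = 1.08 × 10⁻⁹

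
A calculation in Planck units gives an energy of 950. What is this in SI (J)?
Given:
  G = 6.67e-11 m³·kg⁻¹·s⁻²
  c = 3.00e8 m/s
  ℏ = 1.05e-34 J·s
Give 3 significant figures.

1.86e12 J

One Planck energy: E_P = √(ℏc⁵/G) = 1.96e9 J.
950 × 1.96e9 J = 1.86e12 J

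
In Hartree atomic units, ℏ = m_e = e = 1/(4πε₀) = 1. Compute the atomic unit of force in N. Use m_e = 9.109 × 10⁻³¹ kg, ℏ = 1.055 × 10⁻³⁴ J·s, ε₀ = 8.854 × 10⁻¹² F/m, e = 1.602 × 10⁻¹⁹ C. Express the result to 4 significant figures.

Dimensional analysis gives F_au = E_h/a₀ = m_e²e⁶/((4πε₀)³ℏ⁴).
E_h = 4.354 × 10⁻¹⁸ J
a₀ = 5.297 × 10⁻¹¹ m
E_h/a₀ = 8.220 × 10⁻⁸ N

8.220 × 10⁻⁸ N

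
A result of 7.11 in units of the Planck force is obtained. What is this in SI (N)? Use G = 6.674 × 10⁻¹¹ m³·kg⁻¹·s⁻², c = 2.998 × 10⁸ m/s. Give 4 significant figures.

One Planck force: F_P = c⁴/G = 1.210 × 10⁴⁴ N.
7.11 × 1.210 × 10⁴⁴ N = 8.606 × 10⁴⁴ N

8.606 × 10⁴⁴ N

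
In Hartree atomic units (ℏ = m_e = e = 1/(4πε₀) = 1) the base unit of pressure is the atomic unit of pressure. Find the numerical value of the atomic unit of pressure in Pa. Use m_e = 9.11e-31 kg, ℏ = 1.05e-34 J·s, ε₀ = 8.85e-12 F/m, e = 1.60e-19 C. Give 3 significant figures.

P_au = E_h/a₀³ = m_e⁴e¹⁰/((4πε₀)⁵ℏ⁸)
E_h = 4.38e-18 J
a₀ = 5.26e-11 m
E_h/a₀³ = 3.01e13 Pa

3.01e13 Pa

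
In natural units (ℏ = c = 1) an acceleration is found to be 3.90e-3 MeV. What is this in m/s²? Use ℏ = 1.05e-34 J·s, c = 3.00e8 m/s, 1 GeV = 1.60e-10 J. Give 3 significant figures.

Acceleration is [L]/[T]² = c·[E]/ℏ.
1 GeV → c/ℏ × (1 GeV in J) = 4.57e32 m/s².
Convert the energy scale: 3.90e-3 MeV = 3.90e-6 GeV.
Result: 3.90e-6 × 4.57e32 = 1.78e27 m/s².

1.78e27 m/s²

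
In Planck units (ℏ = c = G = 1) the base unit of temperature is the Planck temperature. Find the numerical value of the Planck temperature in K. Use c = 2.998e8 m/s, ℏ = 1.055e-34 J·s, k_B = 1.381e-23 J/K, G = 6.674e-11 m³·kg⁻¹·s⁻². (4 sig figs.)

T_P = √(ℏc⁵/G) / k_B
  = √(3.828e18) × 7.241e22
  = 1.417e32 K

1.417e32 K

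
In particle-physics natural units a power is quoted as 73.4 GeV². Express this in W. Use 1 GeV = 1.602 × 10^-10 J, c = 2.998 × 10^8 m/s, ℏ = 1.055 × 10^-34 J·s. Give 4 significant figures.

1.786 × 10^16 W

Power is [E]/[T] = [E]²/ℏ.
1 GeV² → 1/ℏ × (1 GeV in J)² = 2.433 × 10^14 W.
Result: 73.4 × 2.433 × 10^14 = 1.786 × 10^16 W.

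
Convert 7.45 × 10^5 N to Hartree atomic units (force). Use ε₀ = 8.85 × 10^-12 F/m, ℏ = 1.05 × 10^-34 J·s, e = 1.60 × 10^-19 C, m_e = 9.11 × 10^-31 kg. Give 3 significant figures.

8.95 × 10^12

atomic unit of force: F_au = E_h/a₀ = m_e²e⁶/((4πε₀)³ℏ⁴) = 8.33 × 10^-8 N.
7.45 × 10^5 / 8.33 × 10^-8 = 8.95 × 10^12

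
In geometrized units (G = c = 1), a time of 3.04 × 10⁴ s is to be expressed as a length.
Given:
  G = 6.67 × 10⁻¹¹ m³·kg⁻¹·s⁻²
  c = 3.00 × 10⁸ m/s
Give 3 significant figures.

Time → length via c.
3.04 × 10⁴ s × (c) = 9.12 × 10¹² m

9.12 × 10¹² m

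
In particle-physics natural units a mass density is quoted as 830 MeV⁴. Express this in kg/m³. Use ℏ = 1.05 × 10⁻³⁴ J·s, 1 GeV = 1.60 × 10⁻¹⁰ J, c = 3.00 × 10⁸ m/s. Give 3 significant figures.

Mass density is [E]/(c²[L]³) = [E]⁴/(ℏ³c⁵).
1 GeV⁴ → 1/(ℏ³c⁵) × (1 GeV in J)⁴ = 2.33 × 10²⁰ kg/m³.
Convert the energy scale: 830 MeV⁴ = 8.30 × 10⁻¹⁰ GeV⁴.
Result: 8.30 × 10⁻¹⁰ × 2.33 × 10²⁰ = 1.93 × 10¹¹ kg/m³.

1.93 × 10¹¹ kg/m³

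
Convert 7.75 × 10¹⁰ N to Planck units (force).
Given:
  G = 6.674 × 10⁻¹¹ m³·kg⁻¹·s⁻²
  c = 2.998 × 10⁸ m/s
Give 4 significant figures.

Planck force: F_P = c⁴/G = 1.210 × 10⁴⁴ N.
7.75 × 10¹⁰ / 1.210 × 10⁴⁴ = 6.403 × 10⁻³⁴

6.403 × 10⁻³⁴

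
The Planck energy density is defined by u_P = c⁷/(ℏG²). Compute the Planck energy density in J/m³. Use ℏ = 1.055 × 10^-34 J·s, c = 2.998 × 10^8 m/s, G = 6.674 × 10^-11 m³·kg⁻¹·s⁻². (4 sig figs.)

u_P = c⁷/(ℏG²)
  = 2.177 × 10^59 / 4.699 × 10^-55
  = 4.632 × 10^113 J/m³

4.632 × 10^113 J/m³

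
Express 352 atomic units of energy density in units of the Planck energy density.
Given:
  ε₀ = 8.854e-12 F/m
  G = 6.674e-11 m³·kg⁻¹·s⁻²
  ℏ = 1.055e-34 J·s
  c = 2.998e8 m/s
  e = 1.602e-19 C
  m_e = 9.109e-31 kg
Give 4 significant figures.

atomic unit of energy density: u_au = E_h/a₀³ = m_e⁴e¹⁰/((4πε₀)⁵ℏ⁸) = 2.929e13 J/m³
Planck energy density: u_P = c⁷/(ℏG²) = 4.632e113 J/m³
352 × 2.929e13 / 4.632e113 = 2.226e-98

2.226e-98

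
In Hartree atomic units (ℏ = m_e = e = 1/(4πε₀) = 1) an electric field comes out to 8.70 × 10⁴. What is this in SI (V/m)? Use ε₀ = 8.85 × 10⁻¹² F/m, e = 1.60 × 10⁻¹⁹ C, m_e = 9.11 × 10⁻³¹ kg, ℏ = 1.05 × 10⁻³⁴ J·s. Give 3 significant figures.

4.53 × 10¹⁶ V/m

One atomic unit of electric field: E_au = E_h/(e a₀) = m_e²e⁵/((4πε₀)³ℏ⁴) = 5.20 × 10¹¹ V/m.
8.70 × 10⁴ × 5.20 × 10¹¹ V/m = 4.53 × 10¹⁶ V/m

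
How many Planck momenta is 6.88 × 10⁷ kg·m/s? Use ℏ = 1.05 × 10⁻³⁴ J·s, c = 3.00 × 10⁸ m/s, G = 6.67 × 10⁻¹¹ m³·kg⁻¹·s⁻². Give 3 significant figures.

1.06 × 10⁷

Planck momentum: p_P = √(ℏc³/G) = 6.52 kg·m/s.
6.88 × 10⁷ / 6.52 = 1.06 × 10⁷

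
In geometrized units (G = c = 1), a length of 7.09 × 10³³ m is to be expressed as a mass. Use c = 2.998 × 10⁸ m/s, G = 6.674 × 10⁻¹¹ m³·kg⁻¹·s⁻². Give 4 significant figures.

Length → mass via c²/G.
7.09 × 10³³ m × (c²/G) = 9.548 × 10⁶⁰ kg

9.548 × 10⁶⁰ kg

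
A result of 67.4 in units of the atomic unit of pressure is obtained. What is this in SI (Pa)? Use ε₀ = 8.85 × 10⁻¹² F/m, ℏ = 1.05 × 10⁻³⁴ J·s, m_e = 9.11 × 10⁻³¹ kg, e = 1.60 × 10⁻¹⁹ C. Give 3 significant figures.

2.03 × 10¹⁵ Pa

One atomic unit of pressure: P_au = E_h/a₀³ = m_e⁴e¹⁰/((4πε₀)⁵ℏ⁸) = 3.01 × 10¹³ Pa.
67.4 × 3.01 × 10¹³ Pa = 2.03 × 10¹⁵ Pa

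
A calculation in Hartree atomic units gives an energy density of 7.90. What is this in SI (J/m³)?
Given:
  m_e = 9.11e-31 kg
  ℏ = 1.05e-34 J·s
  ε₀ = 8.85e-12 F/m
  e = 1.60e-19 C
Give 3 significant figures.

One atomic unit of energy density: u_au = E_h/a₀³ = m_e⁴e¹⁰/((4πε₀)⁵ℏ⁸) = 3.01e13 J/m³.
7.90 × 3.01e13 J/m³ = 2.38e14 J/m³

2.38e14 J/m³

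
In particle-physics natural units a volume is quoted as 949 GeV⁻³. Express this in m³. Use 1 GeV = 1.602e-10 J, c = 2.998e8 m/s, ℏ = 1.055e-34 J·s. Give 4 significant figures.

7.303e-45 m³

Volume is [L]³ = [E]⁻³·(ℏc)³.
1 GeV⁻³ → (ℏc)³ × (1 GeV in J)⁻³ = 7.696e-48 m³.
Result: 949 × 7.696e-48 = 7.303e-45 m³.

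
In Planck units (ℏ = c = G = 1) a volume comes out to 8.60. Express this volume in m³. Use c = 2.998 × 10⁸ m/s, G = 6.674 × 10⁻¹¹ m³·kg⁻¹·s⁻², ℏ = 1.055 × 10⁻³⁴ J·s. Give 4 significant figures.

3.633 × 10⁻¹⁰⁴ m³

One Planck volume: V_P = (ℏG/c³)^(3/2) = 4.224 × 10⁻¹⁰⁵ m³.
8.60 × 4.224 × 10⁻¹⁰⁵ m³ = 3.633 × 10⁻¹⁰⁴ m³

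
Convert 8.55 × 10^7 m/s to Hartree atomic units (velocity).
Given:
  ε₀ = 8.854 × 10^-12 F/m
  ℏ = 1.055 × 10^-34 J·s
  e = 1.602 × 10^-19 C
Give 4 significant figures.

39.11

atomic unit of velocity: v_au = e²/(4πε₀ℏ) = 2.186 × 10^6 m/s.
8.55 × 10^7 / 2.186 × 10^6 = 39.11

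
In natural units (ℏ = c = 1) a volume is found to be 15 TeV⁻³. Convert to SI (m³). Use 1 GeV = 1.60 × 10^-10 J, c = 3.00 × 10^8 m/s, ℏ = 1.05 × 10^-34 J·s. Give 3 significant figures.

Volume is [L]³ = [E]⁻³·(ℏc)³.
1 GeV⁻³ → (ℏc)³ × (1 GeV in J)⁻³ = 7.63 × 10^-48 m³.
Convert the energy scale: 15 TeV⁻³ = 1.50 × 10^-8 GeV⁻³.
Result: 1.50 × 10^-8 × 7.63 × 10^-48 = 1.14 × 10^-55 m³.

1.14 × 10^-55 m³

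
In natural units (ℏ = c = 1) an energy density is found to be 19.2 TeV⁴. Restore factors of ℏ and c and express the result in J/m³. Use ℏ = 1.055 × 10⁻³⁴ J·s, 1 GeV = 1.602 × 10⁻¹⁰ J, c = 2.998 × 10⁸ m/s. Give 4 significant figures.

3.997 × 10⁵⁰ J/m³

[E]/[L]³ = [E]⁴/(ℏc)³; restore (ℏc)⁻³.
1 GeV⁴ → 1/(ℏc)³ × (1 GeV in J)⁴ = 2.082 × 10³⁷ J/m³.
Convert the energy scale: 19.2 TeV⁴ = 1.92 × 10¹³ GeV⁴.
Result: 1.92 × 10¹³ × 2.082 × 10³⁷ = 3.997 × 10⁵⁰ J/m³.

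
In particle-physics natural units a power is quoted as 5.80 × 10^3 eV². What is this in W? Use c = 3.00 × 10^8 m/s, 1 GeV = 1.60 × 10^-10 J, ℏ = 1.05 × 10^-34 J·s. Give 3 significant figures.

1.41 W

Power is [E]/[T] = [E]²/ℏ.
1 GeV² → 1/ℏ × (1 GeV in J)² = 2.44 × 10^14 W.
Convert the energy scale: 5.80 × 10^3 eV² = 5.80 × 10^-15 GeV².
Result: 5.80 × 10^-15 × 2.44 × 10^14 = 1.41 W.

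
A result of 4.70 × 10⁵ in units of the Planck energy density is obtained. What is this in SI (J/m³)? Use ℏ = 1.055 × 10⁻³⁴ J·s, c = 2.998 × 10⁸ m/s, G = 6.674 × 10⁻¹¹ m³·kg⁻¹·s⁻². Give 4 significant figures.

One Planck energy density: u_P = c⁷/(ℏG²) = 4.632 × 10¹¹³ J/m³.
4.70 × 10⁵ × 4.632 × 10¹¹³ J/m³ = 2.177 × 10¹¹⁹ J/m³

2.177 × 10¹¹⁹ J/m³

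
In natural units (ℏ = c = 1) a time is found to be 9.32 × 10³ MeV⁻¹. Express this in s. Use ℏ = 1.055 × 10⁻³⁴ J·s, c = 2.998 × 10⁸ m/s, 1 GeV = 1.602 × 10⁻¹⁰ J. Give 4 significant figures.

6.138 × 10⁻¹⁸ s

A time is [E]⁻¹ in ℏ=c=1; restore one factor of ℏ.
1 GeV⁻¹ → ℏ × (1 GeV in J)⁻¹ = 6.586 × 10⁻²⁵ s.
Convert the energy scale: 9.32 × 10³ MeV⁻¹ = 9.32 × 10⁶ GeV⁻¹.
Result: 9.32 × 10⁶ × 6.586 × 10⁻²⁵ = 6.138 × 10⁻¹⁸ s.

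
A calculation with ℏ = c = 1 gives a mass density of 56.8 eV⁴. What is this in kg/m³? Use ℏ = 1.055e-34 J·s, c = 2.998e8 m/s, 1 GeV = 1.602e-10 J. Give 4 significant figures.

Mass density is [E]/(c²[L]³) = [E]⁴/(ℏ³c⁵).
1 GeV⁴ → 1/(ℏ³c⁵) × (1 GeV in J)⁴ = 2.316e20 kg/m³.
Convert the energy scale: 56.8 eV⁴ = 5.68e-35 GeV⁴.
Result: 5.68e-35 × 2.316e20 = 1.315e-14 kg/m³.

1.315e-14 kg/m³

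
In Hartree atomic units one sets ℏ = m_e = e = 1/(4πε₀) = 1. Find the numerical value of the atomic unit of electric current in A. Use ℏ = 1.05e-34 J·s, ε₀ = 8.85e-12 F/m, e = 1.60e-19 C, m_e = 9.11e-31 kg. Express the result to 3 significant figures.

6.67e-3 A

I_au = e E_h/ℏ = m_e e⁵/((4πε₀)²ℏ³)
E_h = 4.38e-18 J
e·E_h/ℏ = 6.67e-3 A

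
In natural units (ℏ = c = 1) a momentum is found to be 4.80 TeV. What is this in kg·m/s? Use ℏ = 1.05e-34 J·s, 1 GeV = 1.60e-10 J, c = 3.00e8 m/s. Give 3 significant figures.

Momentum is [E]/c; divide by c.
1 GeV → 1/c × (1 GeV in J) = 5.33e-19 kg·m/s.
Convert the energy scale: 4.80 TeV = 4.80e3 GeV.
Result: 4.80e3 × 5.33e-19 = 2.56e-15 kg·m/s.

2.56e-15 kg·m/s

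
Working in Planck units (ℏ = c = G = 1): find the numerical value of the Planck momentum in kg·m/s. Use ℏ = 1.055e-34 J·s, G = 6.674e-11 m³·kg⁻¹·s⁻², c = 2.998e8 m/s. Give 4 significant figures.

From ℏ = c = G = 1 the momentum scale is p_P = √(ℏc³/G).
  = √(42.60)
  = 6.527 kg·m/s

6.527 kg·m/s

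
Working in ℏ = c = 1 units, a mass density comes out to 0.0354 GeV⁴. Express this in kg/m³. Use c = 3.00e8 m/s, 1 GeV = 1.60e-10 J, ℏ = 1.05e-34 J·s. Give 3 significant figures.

Mass density is [E]/(c²[L]³) = [E]⁴/(ℏ³c⁵).
1 GeV⁴ → 1/(ℏ³c⁵) × (1 GeV in J)⁴ = 2.33e20 kg/m³.
Result: 0.0354 × 2.33e20 = 8.25e18 kg/m³.

8.25e18 kg/m³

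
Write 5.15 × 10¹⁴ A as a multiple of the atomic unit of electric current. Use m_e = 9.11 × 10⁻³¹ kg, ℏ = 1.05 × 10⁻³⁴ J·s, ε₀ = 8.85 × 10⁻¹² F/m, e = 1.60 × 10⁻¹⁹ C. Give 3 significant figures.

atomic unit of electric current: I_au = e E_h/ℏ = m_e e⁵/((4πε₀)²ℏ³) = 6.67 × 10⁻³ A.
5.15 × 10¹⁴ / 6.67 × 10⁻³ = 7.72 × 10¹⁶

7.72 × 10¹⁶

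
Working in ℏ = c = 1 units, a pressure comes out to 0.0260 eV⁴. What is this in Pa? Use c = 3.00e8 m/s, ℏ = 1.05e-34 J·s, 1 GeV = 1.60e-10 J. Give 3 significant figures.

0.545 Pa

Pressure is [E]/[L]³ = [E]⁴/(ℏc)³.
1 GeV⁴ → 1/(ℏc)³ × (1 GeV in J)⁴ = 2.10e37 Pa.
Convert the energy scale: 0.0260 eV⁴ = 2.60e-38 GeV⁴.
Result: 2.60e-38 × 2.10e37 = 0.545 Pa.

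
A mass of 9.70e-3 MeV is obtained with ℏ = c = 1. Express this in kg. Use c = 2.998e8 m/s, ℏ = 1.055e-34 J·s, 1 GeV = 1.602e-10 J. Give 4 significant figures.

1.729e-32 kg

Mass is [E]/c²; divide by c².
1 GeV → 1/c² × (1 GeV in J) = 1.782e-27 kg.
Convert the energy scale: 9.70e-3 MeV = 9.70e-6 GeV.
Result: 9.70e-6 × 1.782e-27 = 1.729e-32 kg.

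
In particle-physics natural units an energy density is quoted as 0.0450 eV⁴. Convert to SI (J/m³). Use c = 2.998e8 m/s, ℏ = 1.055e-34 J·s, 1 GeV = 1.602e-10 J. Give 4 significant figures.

[E]/[L]³ = [E]⁴/(ℏc)³; restore (ℏc)⁻³.
1 GeV⁴ → 1/(ℏc)³ × (1 GeV in J)⁴ = 2.082e37 J/m³.
Convert the energy scale: 0.0450 eV⁴ = 4.50e-38 GeV⁴.
Result: 4.50e-38 × 2.082e37 = 0.9367 J/m³.

0.9367 J/m³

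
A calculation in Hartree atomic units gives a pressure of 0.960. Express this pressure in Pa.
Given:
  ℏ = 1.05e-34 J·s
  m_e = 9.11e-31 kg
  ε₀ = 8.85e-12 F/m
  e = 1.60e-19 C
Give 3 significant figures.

2.89e13 Pa

One atomic unit of pressure: P_au = E_h/a₀³ = m_e⁴e¹⁰/((4πε₀)⁵ℏ⁸) = 3.01e13 Pa.
0.960 × 3.01e13 Pa = 2.89e13 Pa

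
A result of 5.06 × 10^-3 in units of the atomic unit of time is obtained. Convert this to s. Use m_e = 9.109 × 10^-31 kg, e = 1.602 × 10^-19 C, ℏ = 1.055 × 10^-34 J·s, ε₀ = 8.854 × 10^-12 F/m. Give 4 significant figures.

1.226 × 10^-19 s

One atomic unit of time: τ_au = (4πε₀)²ℏ³/(m_e e⁴) = 2.423 × 10^-17 s.
5.06 × 10^-3 × 2.423 × 10^-17 s = 1.226 × 10^-19 s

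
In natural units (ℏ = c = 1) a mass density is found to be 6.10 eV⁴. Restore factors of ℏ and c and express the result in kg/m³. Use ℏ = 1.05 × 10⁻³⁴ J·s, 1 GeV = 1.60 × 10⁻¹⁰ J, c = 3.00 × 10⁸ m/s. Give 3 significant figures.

Mass density is [E]/(c²[L]³) = [E]⁴/(ℏ³c⁵).
1 GeV⁴ → 1/(ℏ³c⁵) × (1 GeV in J)⁴ = 2.33 × 10²⁰ kg/m³.
Convert the energy scale: 6.10 eV⁴ = 6.10 × 10⁻³⁶ GeV⁴.
Result: 6.10 × 10⁻³⁶ × 2.33 × 10²⁰ = 1.42 × 10⁻¹⁵ kg/m³.

1.42 × 10⁻¹⁵ kg/m³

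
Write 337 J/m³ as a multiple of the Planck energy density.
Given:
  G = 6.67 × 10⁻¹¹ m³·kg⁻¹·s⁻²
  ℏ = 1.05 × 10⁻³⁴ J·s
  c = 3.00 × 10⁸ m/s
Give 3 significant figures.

7.20 × 10⁻¹¹²

Planck energy density: u_P = c⁷/(ℏG²) = 4.68 × 10¹¹³ J/m³.
337 / 4.68 × 10¹¹³ = 7.20 × 10⁻¹¹²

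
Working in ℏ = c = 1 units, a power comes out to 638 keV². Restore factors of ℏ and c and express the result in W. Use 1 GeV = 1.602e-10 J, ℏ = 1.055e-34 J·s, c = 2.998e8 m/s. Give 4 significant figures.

Power is [E]/[T] = [E]²/ℏ.
1 GeV² → 1/ℏ × (1 GeV in J)² = 2.433e14 W.
Convert the energy scale: 638 keV² = 6.38e-10 GeV².
Result: 6.38e-10 × 2.433e14 = 1.552e5 W.

1.552e5 W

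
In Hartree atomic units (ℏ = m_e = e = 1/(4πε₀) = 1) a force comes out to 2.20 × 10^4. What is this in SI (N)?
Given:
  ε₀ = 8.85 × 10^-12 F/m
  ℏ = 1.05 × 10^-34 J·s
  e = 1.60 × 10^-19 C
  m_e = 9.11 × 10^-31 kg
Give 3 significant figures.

1.83 × 10^-3 N

One atomic unit of force: F_au = E_h/a₀ = m_e²e⁶/((4πε₀)³ℏ⁴) = 8.33 × 10^-8 N.
2.20 × 10^4 × 8.33 × 10^-8 N = 1.83 × 10^-3 N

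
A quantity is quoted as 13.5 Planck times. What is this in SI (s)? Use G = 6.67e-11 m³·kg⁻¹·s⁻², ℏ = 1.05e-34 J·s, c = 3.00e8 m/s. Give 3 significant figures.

7.25e-43 s

One Planck time: t_P = √(ℏG/c⁵) = 5.37e-44 s.
13.5 × 5.37e-44 s = 7.25e-43 s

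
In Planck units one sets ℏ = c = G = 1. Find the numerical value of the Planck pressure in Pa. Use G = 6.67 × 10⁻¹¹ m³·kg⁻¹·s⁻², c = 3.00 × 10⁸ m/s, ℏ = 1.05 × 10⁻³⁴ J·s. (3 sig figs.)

p_P = c⁷/(ℏG²)
  = 2.19 × 10⁵⁹ / 4.67 × 10⁻⁵⁵
  = 4.68 × 10¹¹³ Pa

4.68 × 10¹¹³ Pa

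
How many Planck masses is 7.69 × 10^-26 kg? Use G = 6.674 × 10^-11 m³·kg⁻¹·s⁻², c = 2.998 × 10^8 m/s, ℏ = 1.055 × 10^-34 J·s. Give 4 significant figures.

3.532 × 10^-18

Planck mass: m_P = √(ℏc/G) = 2.177 × 10^-8 kg.
7.69 × 10^-26 / 2.177 × 10^-8 = 3.532 × 10^-18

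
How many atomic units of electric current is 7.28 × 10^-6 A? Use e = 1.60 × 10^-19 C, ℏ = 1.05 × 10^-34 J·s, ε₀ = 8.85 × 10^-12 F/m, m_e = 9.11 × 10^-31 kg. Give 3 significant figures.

atomic unit of electric current: I_au = e E_h/ℏ = m_e e⁵/((4πε₀)²ℏ³) = 6.67 × 10^-3 A.
7.28 × 10^-6 / 6.67 × 10^-3 = 1.09 × 10^-3

1.09 × 10^-3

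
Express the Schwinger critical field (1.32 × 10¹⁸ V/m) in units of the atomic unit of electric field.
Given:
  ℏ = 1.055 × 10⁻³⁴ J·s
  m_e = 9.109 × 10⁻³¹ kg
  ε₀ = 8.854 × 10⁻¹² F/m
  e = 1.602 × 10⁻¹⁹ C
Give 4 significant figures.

2.573 × 10⁶

atomic unit of electric field: E_au = E_h/(e a₀) = m_e²e⁵/((4πε₀)³ℏ⁴) = 5.131 × 10¹¹ V/m.
1.32 × 10¹⁸ / 5.131 × 10¹¹ = 2.573 × 10⁶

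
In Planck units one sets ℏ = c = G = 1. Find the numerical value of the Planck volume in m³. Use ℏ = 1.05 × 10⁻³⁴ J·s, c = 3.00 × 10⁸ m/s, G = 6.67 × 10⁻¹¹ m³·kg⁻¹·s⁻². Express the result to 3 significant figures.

V_P = (ℏG/c³)^(3/2)
  = √(1.75 × 10⁻²⁰⁹)
  = 4.18 × 10⁻¹⁰⁵ m³

4.18 × 10⁻¹⁰⁵ m³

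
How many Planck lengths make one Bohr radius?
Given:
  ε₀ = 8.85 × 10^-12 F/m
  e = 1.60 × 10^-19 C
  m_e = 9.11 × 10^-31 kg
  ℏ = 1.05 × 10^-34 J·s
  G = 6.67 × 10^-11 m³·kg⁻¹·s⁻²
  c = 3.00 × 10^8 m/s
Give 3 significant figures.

3.26 × 10^24

Bohr radius: a₀ = 4πε₀ℏ²/(m_e e²) = 5.26 × 10^-11 m
Planck length: ℓ_P = √(ℏG/c³) = 1.61 × 10^-35 m
ratio = 5.26 × 10^-11 / 1.61 × 10^-35 = 3.26 × 10^24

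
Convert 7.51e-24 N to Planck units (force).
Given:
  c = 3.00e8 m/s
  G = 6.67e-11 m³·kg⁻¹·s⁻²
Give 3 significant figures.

Planck force: F_P = c⁴/G = 1.21e44 N.
7.51e-24 / 1.21e44 = 6.18e-68

6.18e-68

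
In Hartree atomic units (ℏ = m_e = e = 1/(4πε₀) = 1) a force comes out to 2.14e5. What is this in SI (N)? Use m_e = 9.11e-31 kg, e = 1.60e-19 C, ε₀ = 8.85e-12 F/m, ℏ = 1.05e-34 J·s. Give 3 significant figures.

0.0178 N

One atomic unit of force: F_au = E_h/a₀ = m_e²e⁶/((4πε₀)³ℏ⁴) = 8.33e-8 N.
2.14e5 × 8.33e-8 N = 0.0178 N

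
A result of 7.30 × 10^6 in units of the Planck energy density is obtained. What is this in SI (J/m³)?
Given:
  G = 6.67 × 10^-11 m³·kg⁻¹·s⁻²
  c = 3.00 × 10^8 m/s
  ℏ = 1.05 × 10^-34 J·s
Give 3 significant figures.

One Planck energy density: u_P = c⁷/(ℏG²) = 4.68 × 10^113 J/m³.
7.30 × 10^6 × 4.68 × 10^113 J/m³ = 3.42 × 10^120 J/m³

3.42 × 10^120 J/m³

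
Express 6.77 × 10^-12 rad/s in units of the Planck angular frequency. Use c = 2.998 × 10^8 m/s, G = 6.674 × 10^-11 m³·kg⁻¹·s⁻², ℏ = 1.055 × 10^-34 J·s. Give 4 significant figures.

Planck angular frequency: ω_P = √(c⁵/(ℏG)) = 1.855 × 10^43 rad/s.
6.77 × 10^-12 / 1.855 × 10^43 = 3.650 × 10^-55

3.650 × 10^-55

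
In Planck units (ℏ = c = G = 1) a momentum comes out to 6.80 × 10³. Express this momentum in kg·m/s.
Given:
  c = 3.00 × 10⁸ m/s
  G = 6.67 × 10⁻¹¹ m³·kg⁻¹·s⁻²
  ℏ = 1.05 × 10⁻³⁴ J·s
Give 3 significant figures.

One Planck momentum: p_P = √(ℏc³/G) = 6.52 kg·m/s.
6.80 × 10³ × 6.52 kg·m/s = 4.43 × 10⁴ kg·m/s

4.43 × 10⁴ kg·m/s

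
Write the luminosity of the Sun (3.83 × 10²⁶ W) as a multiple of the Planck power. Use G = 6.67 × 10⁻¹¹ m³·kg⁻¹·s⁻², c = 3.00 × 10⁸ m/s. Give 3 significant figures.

1.05 × 10⁻²⁶

Planck power: P_P = c⁵/G = 3.64 × 10⁵² W.
3.83 × 10²⁶ / 3.64 × 10⁵² = 1.05 × 10⁻²⁶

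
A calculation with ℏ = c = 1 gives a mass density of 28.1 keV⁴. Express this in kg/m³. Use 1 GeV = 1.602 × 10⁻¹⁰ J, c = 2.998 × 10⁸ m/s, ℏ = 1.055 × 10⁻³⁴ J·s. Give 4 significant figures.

Mass density is [E]/(c²[L]³) = [E]⁴/(ℏ³c⁵).
1 GeV⁴ → 1/(ℏ³c⁵) × (1 GeV in J)⁴ = 2.316 × 10²⁰ kg/m³.
Convert the energy scale: 28.1 keV⁴ = 2.81 × 10⁻²³ GeV⁴.
Result: 2.81 × 10⁻²³ × 2.316 × 10²⁰ = 6.508 × 10⁻³ kg/m³.

6.508 × 10⁻³ kg/m³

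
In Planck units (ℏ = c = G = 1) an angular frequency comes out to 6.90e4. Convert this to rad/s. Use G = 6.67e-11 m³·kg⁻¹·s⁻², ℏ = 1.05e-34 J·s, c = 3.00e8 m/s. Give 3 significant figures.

1.29e48 rad/s

One Planck angular frequency: ω_P = √(c⁵/(ℏG)) = 1.86e43 rad/s.
6.90e4 × 1.86e43 rad/s = 1.29e48 rad/s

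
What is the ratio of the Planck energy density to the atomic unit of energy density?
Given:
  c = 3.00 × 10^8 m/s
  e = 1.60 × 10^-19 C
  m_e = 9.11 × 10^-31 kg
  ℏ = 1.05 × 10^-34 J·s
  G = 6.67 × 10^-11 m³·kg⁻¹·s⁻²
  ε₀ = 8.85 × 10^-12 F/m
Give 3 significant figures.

Planck energy density: u_P = c⁷/(ℏG²) = 4.68 × 10^113 J/m³
atomic unit of energy density: u_au = E_h/a₀³ = m_e⁴e¹⁰/((4πε₀)⁵ℏ⁸) = 3.01 × 10^13 J/m³
ratio = 4.68 × 10^113 / 3.01 × 10^13 = 1.55 × 10^100

1.55 × 10^100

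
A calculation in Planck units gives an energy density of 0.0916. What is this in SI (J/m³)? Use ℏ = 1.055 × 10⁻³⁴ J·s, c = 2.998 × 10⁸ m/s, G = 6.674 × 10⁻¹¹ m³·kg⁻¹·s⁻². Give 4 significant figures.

One Planck energy density: u_P = c⁷/(ℏG²) = 4.632 × 10¹¹³ J/m³.
0.0916 × 4.632 × 10¹¹³ J/m³ = 4.243 × 10¹¹² J/m³

4.243 × 10¹¹² J/m³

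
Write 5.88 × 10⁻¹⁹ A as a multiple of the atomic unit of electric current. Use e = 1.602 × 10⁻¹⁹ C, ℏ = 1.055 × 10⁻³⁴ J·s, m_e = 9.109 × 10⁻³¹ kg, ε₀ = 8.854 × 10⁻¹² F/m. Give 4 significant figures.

8.893 × 10⁻¹⁷

atomic unit of electric current: I_au = e E_h/ℏ = m_e e⁵/((4πε₀)²ℏ³) = 6.612 × 10⁻³ A.
5.88 × 10⁻¹⁹ / 6.612 × 10⁻³ = 8.893 × 10⁻¹⁷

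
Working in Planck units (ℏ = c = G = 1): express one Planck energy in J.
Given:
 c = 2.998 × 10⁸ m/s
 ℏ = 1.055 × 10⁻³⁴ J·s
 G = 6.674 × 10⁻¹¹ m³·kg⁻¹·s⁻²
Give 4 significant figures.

From ℏ = c = G = 1 the energy scale is E_P = √(ℏc⁵/G).
  = √(3.828 × 10¹⁸)
  = 1.957 × 10⁹ J

1.957 × 10⁹ J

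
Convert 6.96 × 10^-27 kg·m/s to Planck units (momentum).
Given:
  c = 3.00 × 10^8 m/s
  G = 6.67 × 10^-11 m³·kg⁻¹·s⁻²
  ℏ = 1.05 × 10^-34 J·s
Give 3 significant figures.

1.07 × 10^-27

Planck momentum: p_P = √(ℏc³/G) = 6.52 kg·m/s.
6.96 × 10^-27 / 6.52 = 1.07 × 10^-27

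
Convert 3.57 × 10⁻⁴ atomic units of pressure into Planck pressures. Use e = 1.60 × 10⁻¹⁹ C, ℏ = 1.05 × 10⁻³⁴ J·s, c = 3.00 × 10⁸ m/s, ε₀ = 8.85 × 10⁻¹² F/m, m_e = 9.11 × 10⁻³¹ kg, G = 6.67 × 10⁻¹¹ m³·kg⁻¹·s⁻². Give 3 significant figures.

2.30 × 10⁻¹⁰⁴

atomic unit of pressure: P_au = E_h/a₀³ = m_e⁴e¹⁰/((4πε₀)⁵ℏ⁸) = 3.01 × 10¹³ Pa
Planck pressure: p_P = c⁷/(ℏG²) = 4.68 × 10¹¹³ Pa
3.57 × 10⁻⁴ × 3.01 × 10¹³ / 4.68 × 10¹¹³ = 2.30 × 10⁻¹⁰⁴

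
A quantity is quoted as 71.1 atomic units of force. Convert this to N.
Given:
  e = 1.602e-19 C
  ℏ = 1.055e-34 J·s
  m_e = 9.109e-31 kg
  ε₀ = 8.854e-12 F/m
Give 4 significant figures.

5.844e-6 N

One atomic unit of force: F_au = E_h/a₀ = m_e²e⁶/((4πε₀)³ℏ⁴) = 8.220e-8 N.
71.1 × 8.220e-8 N = 5.844e-6 N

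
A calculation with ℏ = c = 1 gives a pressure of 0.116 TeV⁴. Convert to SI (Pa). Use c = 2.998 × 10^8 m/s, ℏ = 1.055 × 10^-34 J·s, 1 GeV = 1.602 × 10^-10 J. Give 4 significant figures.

2.415 × 10^48 Pa

Pressure is [E]/[L]³ = [E]⁴/(ℏc)³.
1 GeV⁴ → 1/(ℏc)³ × (1 GeV in J)⁴ = 2.082 × 10^37 Pa.
Convert the energy scale: 0.116 TeV⁴ = 1.16 × 10^11 GeV⁴.
Result: 1.16 × 10^11 × 2.082 × 10^37 = 2.415 × 10^48 Pa.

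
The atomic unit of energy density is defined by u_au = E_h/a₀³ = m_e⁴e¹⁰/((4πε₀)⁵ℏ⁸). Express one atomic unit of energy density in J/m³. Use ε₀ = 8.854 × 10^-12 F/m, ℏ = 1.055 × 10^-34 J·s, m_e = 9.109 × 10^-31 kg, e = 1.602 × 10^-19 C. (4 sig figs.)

u_au = E_h/a₀³ = m_e⁴e¹⁰/((4πε₀)⁵ℏ⁸)
E_h = 4.354 × 10^-18 J
a₀ = 5.297 × 10^-11 m
E_h/a₀³ = 2.929 × 10^13 J/m³

2.929 × 10^13 J/m³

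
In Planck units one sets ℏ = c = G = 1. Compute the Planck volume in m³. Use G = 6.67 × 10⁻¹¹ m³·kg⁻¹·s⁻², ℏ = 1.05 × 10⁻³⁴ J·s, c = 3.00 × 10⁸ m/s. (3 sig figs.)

4.18 × 10⁻¹⁰⁵ m³

V_P = (ℏG/c³)^(3/2)
  = √(1.75 × 10⁻²⁰⁹)
  = 4.18 × 10⁻¹⁰⁵ m³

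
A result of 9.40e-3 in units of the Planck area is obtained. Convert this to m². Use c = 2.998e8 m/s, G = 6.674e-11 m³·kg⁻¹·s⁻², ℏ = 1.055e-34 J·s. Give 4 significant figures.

One Planck area: A_P = ℏG/c³ = 2.613e-70 m².
9.40e-3 × 2.613e-70 m² = 2.456e-72 m²

2.456e-72 m²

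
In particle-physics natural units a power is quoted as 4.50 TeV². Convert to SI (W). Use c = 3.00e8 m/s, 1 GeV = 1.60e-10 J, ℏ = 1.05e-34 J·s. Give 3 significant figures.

Power is [E]/[T] = [E]²/ℏ.
1 GeV² → 1/ℏ × (1 GeV in J)² = 2.44e14 W.
Convert the energy scale: 4.50 TeV² = 4.50e6 GeV².
Result: 4.50e6 × 2.44e14 = 1.10e21 W.

1.10e21 W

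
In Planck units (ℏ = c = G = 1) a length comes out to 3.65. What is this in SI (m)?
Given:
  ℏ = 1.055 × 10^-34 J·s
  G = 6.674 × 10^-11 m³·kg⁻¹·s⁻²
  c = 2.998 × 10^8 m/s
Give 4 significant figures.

One Planck length: ℓ_P = √(ℏG/c³) = 1.616 × 10^-35 m.
3.65 × 1.616 × 10^-35 m = 5.900 × 10^-35 m

5.900 × 10^-35 m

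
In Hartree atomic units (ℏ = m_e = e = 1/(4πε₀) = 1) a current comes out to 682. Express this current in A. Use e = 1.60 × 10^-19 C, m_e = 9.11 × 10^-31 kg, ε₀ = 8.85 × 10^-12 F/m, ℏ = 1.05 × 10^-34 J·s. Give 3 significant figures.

4.55 A

One atomic unit of electric current: I_au = e E_h/ℏ = m_e e⁵/((4πε₀)²ℏ³) = 6.67 × 10^-3 A.
682 × 6.67 × 10^-3 A = 4.55 A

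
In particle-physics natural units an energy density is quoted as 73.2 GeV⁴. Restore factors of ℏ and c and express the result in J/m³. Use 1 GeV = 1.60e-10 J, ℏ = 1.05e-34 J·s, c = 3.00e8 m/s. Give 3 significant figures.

1.53e39 J/m³

[E]/[L]³ = [E]⁴/(ℏc)³; restore (ℏc)⁻³.
1 GeV⁴ → 1/(ℏc)³ × (1 GeV in J)⁴ = 2.10e37 J/m³.
Result: 73.2 × 2.10e37 = 1.53e39 J/m³.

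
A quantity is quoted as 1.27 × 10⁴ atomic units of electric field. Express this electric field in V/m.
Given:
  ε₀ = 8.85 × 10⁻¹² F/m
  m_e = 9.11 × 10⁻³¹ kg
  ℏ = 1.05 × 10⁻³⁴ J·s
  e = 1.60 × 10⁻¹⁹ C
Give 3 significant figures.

One atomic unit of electric field: E_au = E_h/(e a₀) = m_e²e⁵/((4πε₀)³ℏ⁴) = 5.20 × 10¹¹ V/m.
1.27 × 10⁴ × 5.20 × 10¹¹ V/m = 6.61 × 10¹⁵ V/m

6.61 × 10¹⁵ V/m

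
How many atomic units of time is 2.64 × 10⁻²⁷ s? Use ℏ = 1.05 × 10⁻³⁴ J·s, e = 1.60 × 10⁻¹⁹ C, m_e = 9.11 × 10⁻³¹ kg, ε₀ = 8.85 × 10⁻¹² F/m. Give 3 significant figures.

1.10 × 10⁻¹⁰

atomic unit of time: τ_au = (4πε₀)²ℏ³/(m_e e⁴) = 2.40 × 10⁻¹⁷ s.
2.64 × 10⁻²⁷ / 2.40 × 10⁻¹⁷ = 1.10 × 10⁻¹⁰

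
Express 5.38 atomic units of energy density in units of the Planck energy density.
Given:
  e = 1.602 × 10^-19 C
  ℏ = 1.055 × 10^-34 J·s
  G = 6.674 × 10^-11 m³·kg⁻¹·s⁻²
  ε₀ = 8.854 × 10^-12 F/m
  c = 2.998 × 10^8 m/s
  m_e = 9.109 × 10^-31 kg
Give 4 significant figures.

atomic unit of energy density: u_au = E_h/a₀³ = m_e⁴e¹⁰/((4πε₀)⁵ℏ⁸) = 2.929 × 10^13 J/m³
Planck energy density: u_P = c⁷/(ℏG²) = 4.632 × 10^113 J/m³
5.38 × 2.929 × 10^13 / 4.632 × 10^113 = 3.402 × 10^-100

3.402 × 10^-100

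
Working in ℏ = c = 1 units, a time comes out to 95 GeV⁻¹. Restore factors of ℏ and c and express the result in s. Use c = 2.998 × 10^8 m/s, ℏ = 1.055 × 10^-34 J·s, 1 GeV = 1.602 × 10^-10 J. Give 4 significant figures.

6.256 × 10^-23 s

A time is [E]⁻¹ in ℏ=c=1; restore one factor of ℏ.
1 GeV⁻¹ → ℏ × (1 GeV in J)⁻¹ = 6.586 × 10^-25 s.
Result: 95 × 6.586 × 10^-25 = 6.256 × 10^-23 s.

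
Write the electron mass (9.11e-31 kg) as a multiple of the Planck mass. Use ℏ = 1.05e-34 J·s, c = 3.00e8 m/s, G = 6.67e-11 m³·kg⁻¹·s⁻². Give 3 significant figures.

4.19e-23

Planck mass: m_P = √(ℏc/G) = 2.17e-8 kg.
9.11e-31 / 2.17e-8 = 4.19e-23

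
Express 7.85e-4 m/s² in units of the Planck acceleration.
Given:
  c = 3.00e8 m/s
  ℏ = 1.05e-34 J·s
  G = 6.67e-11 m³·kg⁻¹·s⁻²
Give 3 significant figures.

Planck acceleration: a_P = √(c⁷/(ℏG)) = 5.59e51 m/s².
7.85e-4 / 5.59e51 = 1.40e-55

1.40e-55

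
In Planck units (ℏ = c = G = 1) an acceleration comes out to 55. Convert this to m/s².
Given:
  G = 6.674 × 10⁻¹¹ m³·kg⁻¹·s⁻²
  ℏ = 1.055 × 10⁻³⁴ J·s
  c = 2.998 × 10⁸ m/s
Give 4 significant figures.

3.058 × 10⁵³ m/s²

One Planck acceleration: a_P = √(c⁷/(ℏG)) = 5.560 × 10⁵¹ m/s².
55 × 5.560 × 10⁵¹ m/s² = 3.058 × 10⁵³ m/s²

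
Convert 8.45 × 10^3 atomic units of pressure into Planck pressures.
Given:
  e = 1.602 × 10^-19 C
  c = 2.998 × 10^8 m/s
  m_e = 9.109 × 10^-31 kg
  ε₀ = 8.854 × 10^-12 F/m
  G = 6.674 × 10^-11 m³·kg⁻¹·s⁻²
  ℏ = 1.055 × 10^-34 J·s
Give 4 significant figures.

5.343 × 10^-97

atomic unit of pressure: P_au = E_h/a₀³ = m_e⁴e¹⁰/((4πε₀)⁵ℏ⁸) = 2.929 × 10^13 Pa
Planck pressure: p_P = c⁷/(ℏG²) = 4.632 × 10^113 Pa
8.45 × 10^3 × 2.929 × 10^13 / 4.632 × 10^113 = 5.343 × 10^-97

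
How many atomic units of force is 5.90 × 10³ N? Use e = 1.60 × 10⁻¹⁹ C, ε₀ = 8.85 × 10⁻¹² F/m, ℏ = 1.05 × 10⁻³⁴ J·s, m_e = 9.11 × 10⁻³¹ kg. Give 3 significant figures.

7.08 × 10¹⁰

atomic unit of force: F_au = E_h/a₀ = m_e²e⁶/((4πε₀)³ℏ⁴) = 8.33 × 10⁻⁸ N.
5.90 × 10³ / 8.33 × 10⁻⁸ = 7.08 × 10¹⁰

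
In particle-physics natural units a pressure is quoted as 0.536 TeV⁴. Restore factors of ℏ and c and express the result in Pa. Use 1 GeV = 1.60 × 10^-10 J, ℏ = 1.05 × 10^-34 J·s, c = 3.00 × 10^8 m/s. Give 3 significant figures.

1.12 × 10^49 Pa

Pressure is [E]/[L]³ = [E]⁴/(ℏc)³.
1 GeV⁴ → 1/(ℏc)³ × (1 GeV in J)⁴ = 2.10 × 10^37 Pa.
Convert the energy scale: 0.536 TeV⁴ = 5.36 × 10^11 GeV⁴.
Result: 5.36 × 10^11 × 2.10 × 10^37 = 1.12 × 10^49 Pa.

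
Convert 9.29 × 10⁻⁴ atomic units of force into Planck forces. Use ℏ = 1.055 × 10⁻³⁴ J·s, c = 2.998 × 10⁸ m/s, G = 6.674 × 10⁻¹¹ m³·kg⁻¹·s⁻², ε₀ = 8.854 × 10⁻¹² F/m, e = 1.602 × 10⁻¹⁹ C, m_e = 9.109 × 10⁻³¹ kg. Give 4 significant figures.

6.309 × 10⁻⁵⁵

atomic unit of force: F_au = E_h/a₀ = m_e²e⁶/((4πε₀)³ℏ⁴) = 8.220 × 10⁻⁸ N
Planck force: F_P = c⁴/G = 1.210 × 10⁴⁴ N
9.29 × 10⁻⁴ × 8.220 × 10⁻⁸ / 1.210 × 10⁴⁴ = 6.309 × 10⁻⁵⁵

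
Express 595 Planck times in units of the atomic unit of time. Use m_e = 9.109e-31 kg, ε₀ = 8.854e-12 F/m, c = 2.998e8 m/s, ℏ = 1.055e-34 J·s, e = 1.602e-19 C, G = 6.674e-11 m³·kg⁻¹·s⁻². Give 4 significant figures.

Planck time: t_P = √(ℏG/c⁵) = 5.392e-44 s
atomic unit of time: τ_au = (4πε₀)²ℏ³/(m_e e⁴) = 2.423e-17 s
595 × 5.392e-44 / 2.423e-17 = 1.324e-24

1.324e-24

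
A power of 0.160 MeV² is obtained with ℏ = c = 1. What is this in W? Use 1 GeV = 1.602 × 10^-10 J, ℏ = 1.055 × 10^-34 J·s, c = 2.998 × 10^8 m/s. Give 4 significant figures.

3.892 × 10^7 W

Power is [E]/[T] = [E]²/ℏ.
1 GeV² → 1/ℏ × (1 GeV in J)² = 2.433 × 10^14 W.
Convert the energy scale: 0.160 MeV² = 1.60 × 10^-7 GeV².
Result: 1.60 × 10^-7 × 2.433 × 10^14 = 3.892 × 10^7 W.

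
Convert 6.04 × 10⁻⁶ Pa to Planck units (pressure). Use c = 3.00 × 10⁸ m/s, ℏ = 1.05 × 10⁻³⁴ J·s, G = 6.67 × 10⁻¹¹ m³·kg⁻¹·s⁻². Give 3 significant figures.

1.29 × 10⁻¹¹⁹

Planck pressure: p_P = c⁷/(ℏG²) = 4.68 × 10¹¹³ Pa.
6.04 × 10⁻⁶ / 4.68 × 10¹¹³ = 1.29 × 10⁻¹¹⁹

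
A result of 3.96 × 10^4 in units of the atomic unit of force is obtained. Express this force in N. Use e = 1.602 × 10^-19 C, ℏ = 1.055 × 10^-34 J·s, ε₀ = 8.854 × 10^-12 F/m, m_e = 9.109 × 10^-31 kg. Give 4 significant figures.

One atomic unit of force: F_au = E_h/a₀ = m_e²e⁶/((4πε₀)³ℏ⁴) = 8.220 × 10^-8 N.
3.96 × 10^4 × 8.220 × 10^-8 N = 3.255 × 10^-3 N

3.255 × 10^-3 N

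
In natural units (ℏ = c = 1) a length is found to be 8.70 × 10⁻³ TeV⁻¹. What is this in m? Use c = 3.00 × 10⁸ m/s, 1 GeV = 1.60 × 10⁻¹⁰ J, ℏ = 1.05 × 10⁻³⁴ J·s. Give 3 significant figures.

1.71 × 10⁻²¹ m

A length is [E]⁻¹ in ℏ=c=1; restore one factor of ℏc.
1 GeV⁻¹ → ℏc × (1 GeV in J)⁻¹ = 1.97 × 10⁻¹⁶ m.
Convert the energy scale: 8.70 × 10⁻³ TeV⁻¹ = 8.70 × 10⁻⁶ GeV⁻¹.
Result: 8.70 × 10⁻⁶ × 1.97 × 10⁻¹⁶ = 1.71 × 10⁻²¹ m.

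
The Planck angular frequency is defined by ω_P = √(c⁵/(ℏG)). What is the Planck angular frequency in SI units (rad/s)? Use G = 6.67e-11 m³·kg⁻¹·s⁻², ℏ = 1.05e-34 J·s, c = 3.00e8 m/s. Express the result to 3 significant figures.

1.86e43 rad/s

ω_P = √(c⁵/(ℏG))
  = √(3.47e86)
  = 1.86e43 rad/s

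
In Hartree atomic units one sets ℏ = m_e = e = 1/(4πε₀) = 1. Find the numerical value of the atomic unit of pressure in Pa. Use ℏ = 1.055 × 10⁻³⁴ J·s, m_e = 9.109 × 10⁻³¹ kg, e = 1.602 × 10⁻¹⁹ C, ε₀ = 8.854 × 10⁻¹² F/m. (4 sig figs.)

2.929 × 10¹³ Pa

P_au = E_h/a₀³ = m_e⁴e¹⁰/((4πε₀)⁵ℏ⁸)
E_h = 4.354 × 10⁻¹⁸ J
a₀ = 5.297 × 10⁻¹¹ m
E_h/a₀³ = 2.929 × 10¹³ Pa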